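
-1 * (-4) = 4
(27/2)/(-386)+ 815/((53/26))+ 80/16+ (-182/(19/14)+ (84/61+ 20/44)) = 142147774909/521638084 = 272.50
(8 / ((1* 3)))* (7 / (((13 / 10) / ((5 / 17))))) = 2800 / 663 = 4.22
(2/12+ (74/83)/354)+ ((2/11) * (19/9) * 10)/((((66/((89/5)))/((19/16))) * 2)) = 200643065/255975984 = 0.78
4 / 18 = 2 / 9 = 0.22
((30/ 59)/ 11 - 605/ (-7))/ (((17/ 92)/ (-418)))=-1373421080/ 7021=-195616.16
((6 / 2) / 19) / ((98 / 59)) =177 / 1862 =0.10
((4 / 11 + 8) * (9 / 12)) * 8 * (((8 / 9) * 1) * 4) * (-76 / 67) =-447488 / 2211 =-202.39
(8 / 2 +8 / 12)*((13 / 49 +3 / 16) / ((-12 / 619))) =-219745 / 2016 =-109.00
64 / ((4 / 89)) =1424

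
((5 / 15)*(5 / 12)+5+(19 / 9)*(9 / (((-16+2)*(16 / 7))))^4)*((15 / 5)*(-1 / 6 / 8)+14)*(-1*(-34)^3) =53269446563101 / 18874368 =2822316.84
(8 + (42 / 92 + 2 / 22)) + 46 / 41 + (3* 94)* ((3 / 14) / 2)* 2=10179765 / 145222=70.10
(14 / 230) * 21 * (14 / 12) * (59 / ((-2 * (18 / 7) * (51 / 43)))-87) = -2646931 / 18360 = -144.17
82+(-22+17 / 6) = 62.83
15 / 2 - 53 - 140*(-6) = 794.50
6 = 6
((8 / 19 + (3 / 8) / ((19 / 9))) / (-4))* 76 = -91 / 8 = -11.38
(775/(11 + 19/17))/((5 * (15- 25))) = -1.28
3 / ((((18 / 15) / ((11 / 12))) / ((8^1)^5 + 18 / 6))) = 1802405 / 24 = 75100.21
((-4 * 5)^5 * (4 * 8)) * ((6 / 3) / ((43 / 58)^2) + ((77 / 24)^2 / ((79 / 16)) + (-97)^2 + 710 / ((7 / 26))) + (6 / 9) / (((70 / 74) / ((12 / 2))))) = -11360858903464960000 / 9202473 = -1234544116941.71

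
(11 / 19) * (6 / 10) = 33 / 95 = 0.35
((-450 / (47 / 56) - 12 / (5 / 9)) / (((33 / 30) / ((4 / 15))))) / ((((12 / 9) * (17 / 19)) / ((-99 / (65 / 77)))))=3451755384 / 259675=13292.60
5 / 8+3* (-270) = -809.38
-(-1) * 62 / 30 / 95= 31 / 1425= 0.02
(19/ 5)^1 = 19/ 5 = 3.80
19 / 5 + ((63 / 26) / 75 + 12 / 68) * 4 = 25609 / 5525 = 4.64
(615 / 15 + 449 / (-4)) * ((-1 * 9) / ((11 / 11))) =2565 / 4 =641.25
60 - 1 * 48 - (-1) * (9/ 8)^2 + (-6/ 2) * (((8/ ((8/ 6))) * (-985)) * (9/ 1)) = 10213329/ 64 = 159583.27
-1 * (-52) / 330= 0.16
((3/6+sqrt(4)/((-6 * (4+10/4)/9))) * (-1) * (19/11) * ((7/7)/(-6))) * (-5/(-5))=19/1716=0.01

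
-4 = -4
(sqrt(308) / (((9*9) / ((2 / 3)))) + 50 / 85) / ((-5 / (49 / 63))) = -14 / 153 - 28*sqrt(77) / 10935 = -0.11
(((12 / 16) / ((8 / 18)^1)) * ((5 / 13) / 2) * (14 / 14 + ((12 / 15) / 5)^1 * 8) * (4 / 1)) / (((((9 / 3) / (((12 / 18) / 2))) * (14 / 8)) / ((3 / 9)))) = 57 / 910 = 0.06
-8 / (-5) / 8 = 1 / 5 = 0.20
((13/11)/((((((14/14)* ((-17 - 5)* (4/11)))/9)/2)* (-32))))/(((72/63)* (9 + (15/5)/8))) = 273/35200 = 0.01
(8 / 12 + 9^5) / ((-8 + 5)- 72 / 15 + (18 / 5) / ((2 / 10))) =885745 / 153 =5789.18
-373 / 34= -10.97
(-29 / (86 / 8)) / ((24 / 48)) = -232 / 43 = -5.40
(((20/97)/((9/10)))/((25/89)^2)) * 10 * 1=126736/4365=29.03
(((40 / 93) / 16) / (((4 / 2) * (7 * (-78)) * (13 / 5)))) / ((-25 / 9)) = 1 / 293384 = 0.00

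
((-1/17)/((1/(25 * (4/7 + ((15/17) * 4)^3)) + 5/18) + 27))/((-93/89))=10223777100/4954234073563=0.00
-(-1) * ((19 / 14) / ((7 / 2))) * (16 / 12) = 0.52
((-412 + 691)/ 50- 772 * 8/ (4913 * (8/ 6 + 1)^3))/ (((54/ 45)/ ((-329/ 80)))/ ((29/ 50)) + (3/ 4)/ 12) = -5035704481944/ 404793247075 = -12.44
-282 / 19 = -14.84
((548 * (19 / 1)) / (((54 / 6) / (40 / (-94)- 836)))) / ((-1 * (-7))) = -6497088 / 47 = -138235.91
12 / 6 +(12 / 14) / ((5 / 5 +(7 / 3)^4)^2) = 43141951 / 21561134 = 2.00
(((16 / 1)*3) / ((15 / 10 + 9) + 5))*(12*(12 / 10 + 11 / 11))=12672 / 155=81.75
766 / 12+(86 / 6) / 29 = 3731 / 58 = 64.33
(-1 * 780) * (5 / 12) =-325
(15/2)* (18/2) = 135/2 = 67.50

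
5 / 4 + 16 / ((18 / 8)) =301 / 36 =8.36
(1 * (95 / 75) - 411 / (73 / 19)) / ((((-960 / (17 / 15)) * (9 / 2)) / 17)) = 8362793 / 17739000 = 0.47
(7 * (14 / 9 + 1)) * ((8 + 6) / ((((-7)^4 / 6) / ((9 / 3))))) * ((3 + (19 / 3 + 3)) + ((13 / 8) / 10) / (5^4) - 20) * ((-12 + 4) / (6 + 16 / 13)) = 343838339 / 21590625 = 15.93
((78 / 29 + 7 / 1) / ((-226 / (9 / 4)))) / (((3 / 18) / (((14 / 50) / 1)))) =-0.16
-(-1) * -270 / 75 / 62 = -9 / 155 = -0.06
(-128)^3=-2097152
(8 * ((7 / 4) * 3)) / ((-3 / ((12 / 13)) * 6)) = -28 / 13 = -2.15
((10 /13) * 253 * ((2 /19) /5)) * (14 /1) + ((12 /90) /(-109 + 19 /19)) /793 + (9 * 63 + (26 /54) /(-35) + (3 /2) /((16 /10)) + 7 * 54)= 52744890691 /52572240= 1003.28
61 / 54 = 1.13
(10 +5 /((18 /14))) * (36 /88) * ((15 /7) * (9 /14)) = 16875 /2156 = 7.83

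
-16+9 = -7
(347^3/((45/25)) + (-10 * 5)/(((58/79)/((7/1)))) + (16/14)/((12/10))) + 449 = 42408602933/1827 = 23212152.67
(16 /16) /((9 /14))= 14 /9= 1.56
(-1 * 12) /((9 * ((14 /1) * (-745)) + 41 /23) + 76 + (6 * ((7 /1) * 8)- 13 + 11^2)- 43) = 138 /1073999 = 0.00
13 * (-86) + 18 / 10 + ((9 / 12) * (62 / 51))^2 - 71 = -6857211 / 5780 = -1186.37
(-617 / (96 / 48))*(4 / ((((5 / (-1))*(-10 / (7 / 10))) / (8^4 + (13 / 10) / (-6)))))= -1061381293 / 15000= -70758.75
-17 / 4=-4.25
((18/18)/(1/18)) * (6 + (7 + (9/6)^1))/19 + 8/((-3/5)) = 23/57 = 0.40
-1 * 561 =-561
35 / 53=0.66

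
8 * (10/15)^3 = 64/27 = 2.37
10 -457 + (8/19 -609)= -20056/19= -1055.58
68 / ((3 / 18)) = 408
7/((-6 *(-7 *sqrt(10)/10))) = sqrt(10)/6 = 0.53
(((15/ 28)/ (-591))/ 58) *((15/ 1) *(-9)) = 675/ 319928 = 0.00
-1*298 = -298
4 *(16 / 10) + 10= 16.40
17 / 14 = 1.21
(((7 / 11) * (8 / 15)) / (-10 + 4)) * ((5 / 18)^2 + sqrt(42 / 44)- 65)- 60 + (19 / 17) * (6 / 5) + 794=503722741 / 681615- 14 * sqrt(462) / 5445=738.96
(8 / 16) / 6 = 1 / 12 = 0.08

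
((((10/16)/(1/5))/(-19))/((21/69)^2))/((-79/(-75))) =-991875/588392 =-1.69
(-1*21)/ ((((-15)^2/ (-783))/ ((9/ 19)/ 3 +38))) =52983/ 19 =2788.58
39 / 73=0.53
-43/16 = -2.69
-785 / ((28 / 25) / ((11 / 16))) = -215875 / 448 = -481.86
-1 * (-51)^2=-2601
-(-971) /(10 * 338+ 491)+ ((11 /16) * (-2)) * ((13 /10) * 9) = -4904297 /309680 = -15.84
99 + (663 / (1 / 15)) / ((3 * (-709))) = 66876 / 709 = 94.32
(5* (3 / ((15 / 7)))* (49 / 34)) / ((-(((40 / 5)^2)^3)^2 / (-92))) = 7889 / 584115552256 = 0.00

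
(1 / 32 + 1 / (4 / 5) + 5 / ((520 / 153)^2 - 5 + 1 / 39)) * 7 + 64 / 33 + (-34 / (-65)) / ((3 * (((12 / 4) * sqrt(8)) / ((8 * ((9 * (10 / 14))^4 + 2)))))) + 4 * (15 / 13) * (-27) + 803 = 279169036 * sqrt(2) / 1404585 + 9542429107279 / 13737733152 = 975.70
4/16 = 0.25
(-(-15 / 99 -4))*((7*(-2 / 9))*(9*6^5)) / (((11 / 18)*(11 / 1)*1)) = -89486208 / 1331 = -67232.31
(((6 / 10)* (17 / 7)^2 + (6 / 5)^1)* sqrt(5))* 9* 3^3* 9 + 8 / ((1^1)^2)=8 + 2539107* sqrt(5) / 245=23181.94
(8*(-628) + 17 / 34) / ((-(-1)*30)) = -3349 / 20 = -167.45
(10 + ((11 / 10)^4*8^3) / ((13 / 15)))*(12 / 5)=17061432 / 8125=2099.87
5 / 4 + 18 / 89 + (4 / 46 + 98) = 99.54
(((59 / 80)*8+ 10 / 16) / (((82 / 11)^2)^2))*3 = 11463903 / 1808487040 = 0.01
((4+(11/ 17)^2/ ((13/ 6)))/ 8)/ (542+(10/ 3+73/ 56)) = 330834/ 345024095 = 0.00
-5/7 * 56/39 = -40/39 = -1.03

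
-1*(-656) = 656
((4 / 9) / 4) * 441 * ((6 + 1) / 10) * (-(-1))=34.30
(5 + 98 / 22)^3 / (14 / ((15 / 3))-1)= 469.51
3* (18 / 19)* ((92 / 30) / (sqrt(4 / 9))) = 1242 / 95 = 13.07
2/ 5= 0.40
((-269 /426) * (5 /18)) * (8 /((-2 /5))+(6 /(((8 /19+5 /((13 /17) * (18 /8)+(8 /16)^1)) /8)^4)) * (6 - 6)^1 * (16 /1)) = 3.51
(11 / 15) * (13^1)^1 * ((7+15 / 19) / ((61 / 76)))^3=29668880384 / 3404715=8714.06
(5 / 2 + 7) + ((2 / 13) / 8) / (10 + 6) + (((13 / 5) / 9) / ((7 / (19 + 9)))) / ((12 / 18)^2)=50341 / 4160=12.10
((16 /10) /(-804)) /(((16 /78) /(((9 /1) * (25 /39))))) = -15 /268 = -0.06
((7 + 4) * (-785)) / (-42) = 8635 / 42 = 205.60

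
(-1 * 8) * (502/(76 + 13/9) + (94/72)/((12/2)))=-1008647/18819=-53.60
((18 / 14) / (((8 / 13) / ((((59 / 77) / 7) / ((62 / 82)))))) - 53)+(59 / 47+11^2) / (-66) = -7196998621 / 131934264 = -54.55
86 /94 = 43 /47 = 0.91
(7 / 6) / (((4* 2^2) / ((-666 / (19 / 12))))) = -2331 / 76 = -30.67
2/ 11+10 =112/ 11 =10.18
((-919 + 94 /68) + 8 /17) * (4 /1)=-62366 /17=-3668.59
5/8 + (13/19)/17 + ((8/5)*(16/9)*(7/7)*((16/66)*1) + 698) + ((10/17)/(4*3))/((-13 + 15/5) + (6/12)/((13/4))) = 85874340707/122791680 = 699.35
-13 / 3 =-4.33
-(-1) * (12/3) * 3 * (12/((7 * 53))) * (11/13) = 1584/4823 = 0.33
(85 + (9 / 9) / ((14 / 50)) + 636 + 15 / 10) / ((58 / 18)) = 91485 / 406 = 225.33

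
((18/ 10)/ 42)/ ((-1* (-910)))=3/ 63700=0.00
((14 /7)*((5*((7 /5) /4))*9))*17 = 1071 /2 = 535.50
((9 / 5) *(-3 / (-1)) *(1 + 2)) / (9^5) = 1 / 3645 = 0.00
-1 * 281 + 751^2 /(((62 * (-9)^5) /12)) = -172586615 /610173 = -282.85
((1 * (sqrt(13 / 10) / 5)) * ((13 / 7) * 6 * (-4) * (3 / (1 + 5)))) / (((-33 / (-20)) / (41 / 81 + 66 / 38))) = -359008 * sqrt(130) / 592515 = -6.91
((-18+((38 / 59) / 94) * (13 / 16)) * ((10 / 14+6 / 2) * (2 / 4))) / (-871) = 798377 / 20808592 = 0.04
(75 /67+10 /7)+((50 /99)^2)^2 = 117722473195 /45051952869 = 2.61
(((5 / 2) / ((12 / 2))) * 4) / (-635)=-1 / 381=-0.00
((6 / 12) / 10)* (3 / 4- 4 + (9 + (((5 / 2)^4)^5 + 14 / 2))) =95367445009969 / 20971520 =4547474.15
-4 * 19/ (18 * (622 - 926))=0.01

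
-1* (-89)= 89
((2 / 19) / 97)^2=4 / 3396649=0.00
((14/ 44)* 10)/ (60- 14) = 35/ 506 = 0.07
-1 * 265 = -265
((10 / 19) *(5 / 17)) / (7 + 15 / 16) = 800 / 41021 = 0.02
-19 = -19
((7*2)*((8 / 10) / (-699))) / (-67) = 56 / 234165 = 0.00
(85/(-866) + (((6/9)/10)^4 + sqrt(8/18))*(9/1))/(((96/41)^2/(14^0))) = 48329155121/44893440000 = 1.08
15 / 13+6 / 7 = 183 / 91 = 2.01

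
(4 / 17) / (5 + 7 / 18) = 0.04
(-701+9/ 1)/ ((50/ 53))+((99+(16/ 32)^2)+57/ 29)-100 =-2123683/ 2900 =-732.30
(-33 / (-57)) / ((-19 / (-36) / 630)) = 249480 / 361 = 691.08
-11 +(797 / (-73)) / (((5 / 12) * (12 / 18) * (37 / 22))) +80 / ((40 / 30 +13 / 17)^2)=-2504127583 / 154618745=-16.20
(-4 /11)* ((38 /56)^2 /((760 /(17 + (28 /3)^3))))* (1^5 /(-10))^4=-425809 /23284800000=-0.00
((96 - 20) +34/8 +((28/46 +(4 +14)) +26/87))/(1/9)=2380971/2668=892.42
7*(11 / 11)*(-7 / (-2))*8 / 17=196 / 17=11.53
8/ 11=0.73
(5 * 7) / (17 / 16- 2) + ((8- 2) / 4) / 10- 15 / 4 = -614 / 15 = -40.93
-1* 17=-17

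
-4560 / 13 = -350.77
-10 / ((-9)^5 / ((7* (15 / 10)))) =35 / 19683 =0.00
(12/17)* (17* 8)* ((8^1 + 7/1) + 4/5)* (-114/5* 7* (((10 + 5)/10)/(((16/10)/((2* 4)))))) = -9078048/5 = -1815609.60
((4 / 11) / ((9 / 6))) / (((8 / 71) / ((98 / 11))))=6958 / 363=19.17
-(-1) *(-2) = -2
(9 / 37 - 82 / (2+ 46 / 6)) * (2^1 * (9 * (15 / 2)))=-1193535 / 1073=-1112.33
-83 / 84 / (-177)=83 / 14868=0.01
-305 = -305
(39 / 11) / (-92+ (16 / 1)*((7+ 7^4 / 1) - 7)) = 0.00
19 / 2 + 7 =33 / 2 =16.50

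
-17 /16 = -1.06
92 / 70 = 46 / 35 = 1.31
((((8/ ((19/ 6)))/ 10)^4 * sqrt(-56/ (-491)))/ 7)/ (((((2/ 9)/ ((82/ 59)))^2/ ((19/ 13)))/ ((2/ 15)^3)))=26770341888 * sqrt(6874)/ 83344652648359375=0.00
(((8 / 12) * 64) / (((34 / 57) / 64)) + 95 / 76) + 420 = 339941 / 68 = 4999.13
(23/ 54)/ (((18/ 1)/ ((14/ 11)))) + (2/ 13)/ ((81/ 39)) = 557/ 5346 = 0.10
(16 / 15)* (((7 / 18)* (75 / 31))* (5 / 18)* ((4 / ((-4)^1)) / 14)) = -50 / 2511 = -0.02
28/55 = 0.51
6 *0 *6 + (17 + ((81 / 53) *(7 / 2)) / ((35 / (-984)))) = -35347 / 265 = -133.38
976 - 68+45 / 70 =12721 / 14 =908.64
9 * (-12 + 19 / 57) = -105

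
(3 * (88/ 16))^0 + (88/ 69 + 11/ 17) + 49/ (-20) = 11083/ 23460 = 0.47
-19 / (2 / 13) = -247 / 2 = -123.50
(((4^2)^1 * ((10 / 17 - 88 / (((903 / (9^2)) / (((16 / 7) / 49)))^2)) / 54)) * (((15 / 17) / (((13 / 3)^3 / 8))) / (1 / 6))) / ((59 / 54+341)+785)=33067278565885440 / 411910143033993374771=0.00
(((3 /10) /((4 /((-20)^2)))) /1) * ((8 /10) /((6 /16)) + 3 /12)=143 /2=71.50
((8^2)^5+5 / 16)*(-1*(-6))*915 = 47158740923805 / 8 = 5894842615475.62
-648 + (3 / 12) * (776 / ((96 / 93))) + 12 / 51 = -125073 / 272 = -459.83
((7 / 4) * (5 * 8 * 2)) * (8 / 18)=560 / 9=62.22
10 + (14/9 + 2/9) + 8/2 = 142/9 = 15.78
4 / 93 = 0.04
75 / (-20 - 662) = -75 / 682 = -0.11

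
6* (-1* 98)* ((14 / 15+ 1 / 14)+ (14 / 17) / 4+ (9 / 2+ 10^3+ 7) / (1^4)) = -50615278 / 85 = -595473.86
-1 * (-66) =66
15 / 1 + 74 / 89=1409 / 89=15.83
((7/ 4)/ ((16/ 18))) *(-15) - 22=-1649/ 32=-51.53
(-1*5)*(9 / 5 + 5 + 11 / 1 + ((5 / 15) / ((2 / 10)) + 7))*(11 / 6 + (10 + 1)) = -30569 / 18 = -1698.28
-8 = -8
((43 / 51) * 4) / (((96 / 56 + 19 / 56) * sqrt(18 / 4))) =9632 * sqrt(2) / 17595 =0.77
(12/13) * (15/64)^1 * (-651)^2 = 19071045/208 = 91687.72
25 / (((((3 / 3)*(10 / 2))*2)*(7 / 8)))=2.86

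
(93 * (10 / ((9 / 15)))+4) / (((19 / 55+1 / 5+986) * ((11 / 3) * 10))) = 2331 / 54260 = 0.04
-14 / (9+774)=-14 / 783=-0.02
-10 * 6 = -60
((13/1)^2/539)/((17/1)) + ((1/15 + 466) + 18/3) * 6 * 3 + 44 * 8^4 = 8646262623/45815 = 188721.22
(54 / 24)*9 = 81 / 4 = 20.25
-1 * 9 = -9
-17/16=-1.06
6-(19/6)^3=-5563/216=-25.75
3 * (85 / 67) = 255 / 67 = 3.81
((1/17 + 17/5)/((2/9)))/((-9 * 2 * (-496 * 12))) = 49/337280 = 0.00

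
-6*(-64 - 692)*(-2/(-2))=4536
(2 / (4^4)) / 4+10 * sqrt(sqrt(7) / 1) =16.27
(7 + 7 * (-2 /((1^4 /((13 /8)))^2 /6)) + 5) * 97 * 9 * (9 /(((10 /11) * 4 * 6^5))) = -1193973 /20480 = -58.30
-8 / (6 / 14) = -56 / 3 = -18.67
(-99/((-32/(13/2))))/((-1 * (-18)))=143/128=1.12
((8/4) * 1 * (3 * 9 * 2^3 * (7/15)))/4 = 252/5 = 50.40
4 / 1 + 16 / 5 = 36 / 5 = 7.20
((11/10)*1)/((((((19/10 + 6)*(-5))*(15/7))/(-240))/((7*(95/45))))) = 46.09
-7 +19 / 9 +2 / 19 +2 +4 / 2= -134 / 171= -0.78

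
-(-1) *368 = 368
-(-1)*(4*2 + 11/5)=51/5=10.20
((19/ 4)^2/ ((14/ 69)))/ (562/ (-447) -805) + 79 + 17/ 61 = 389725902105/ 4924464608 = 79.14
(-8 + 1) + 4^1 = -3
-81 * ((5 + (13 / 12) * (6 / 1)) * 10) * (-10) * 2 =186300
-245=-245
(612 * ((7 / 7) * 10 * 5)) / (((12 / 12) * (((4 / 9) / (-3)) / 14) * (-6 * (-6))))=-80325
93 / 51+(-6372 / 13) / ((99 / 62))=-741799 / 2431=-305.14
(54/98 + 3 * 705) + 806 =2921.55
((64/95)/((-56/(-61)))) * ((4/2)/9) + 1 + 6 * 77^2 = 212917351/5985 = 35575.16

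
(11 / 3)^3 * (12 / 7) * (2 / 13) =13.00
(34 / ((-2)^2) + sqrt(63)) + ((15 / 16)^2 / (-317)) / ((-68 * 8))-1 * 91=-3642101535 / 44146688 + 3 * sqrt(7)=-74.56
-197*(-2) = 394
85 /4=21.25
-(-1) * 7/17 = 7/17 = 0.41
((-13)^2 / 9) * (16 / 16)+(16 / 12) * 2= 193 / 9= 21.44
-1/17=-0.06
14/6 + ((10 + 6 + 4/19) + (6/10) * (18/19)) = 5447/285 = 19.11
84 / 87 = 28 / 29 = 0.97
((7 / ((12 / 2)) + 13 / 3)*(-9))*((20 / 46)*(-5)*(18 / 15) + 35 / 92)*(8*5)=101475 / 23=4411.96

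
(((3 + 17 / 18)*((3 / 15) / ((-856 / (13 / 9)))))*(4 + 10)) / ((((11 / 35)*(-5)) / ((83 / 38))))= 3753841 / 144912240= 0.03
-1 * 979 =-979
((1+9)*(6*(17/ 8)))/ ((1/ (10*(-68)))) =-86700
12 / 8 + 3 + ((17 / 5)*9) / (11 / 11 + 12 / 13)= 5103 / 250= 20.41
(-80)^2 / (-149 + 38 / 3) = -19200 / 409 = -46.94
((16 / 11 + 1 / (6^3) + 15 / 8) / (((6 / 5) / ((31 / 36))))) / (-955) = -122791 / 49012128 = -0.00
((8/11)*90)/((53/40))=49.40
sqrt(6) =2.45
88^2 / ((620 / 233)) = 451088 / 155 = 2910.25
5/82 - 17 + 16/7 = -8411/574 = -14.65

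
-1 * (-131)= 131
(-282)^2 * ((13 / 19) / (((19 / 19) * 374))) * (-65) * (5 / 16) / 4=-83997225 / 113696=-738.79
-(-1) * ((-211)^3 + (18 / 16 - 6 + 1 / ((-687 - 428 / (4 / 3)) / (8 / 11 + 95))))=-11573329115 / 1232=-9393935.97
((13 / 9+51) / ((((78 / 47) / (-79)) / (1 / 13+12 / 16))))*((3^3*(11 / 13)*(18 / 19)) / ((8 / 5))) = -4662841095 / 166972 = -27925.89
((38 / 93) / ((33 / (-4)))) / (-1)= 152 / 3069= 0.05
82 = 82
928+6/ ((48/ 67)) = 7491/ 8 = 936.38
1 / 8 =0.12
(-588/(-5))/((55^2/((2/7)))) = 168/15125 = 0.01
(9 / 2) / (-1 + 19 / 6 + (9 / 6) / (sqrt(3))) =351 / 142- 81* sqrt(3) / 142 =1.48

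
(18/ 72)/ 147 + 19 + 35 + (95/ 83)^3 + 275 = 111118047011/ 336210756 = 330.50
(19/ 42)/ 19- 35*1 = -1469/ 42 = -34.98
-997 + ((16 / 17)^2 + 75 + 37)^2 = 981054939 / 83521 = 11746.21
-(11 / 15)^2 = -121 / 225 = -0.54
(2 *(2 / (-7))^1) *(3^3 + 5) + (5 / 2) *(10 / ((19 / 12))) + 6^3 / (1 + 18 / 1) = 1180 / 133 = 8.87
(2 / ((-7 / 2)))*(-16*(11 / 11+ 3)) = 256 / 7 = 36.57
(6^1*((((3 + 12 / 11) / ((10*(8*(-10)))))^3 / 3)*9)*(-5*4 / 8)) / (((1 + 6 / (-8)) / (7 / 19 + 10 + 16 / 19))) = 1397493 / 5179187200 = 0.00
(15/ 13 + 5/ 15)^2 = 3364/ 1521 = 2.21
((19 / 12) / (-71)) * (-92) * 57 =8303 / 71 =116.94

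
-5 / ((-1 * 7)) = 5 / 7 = 0.71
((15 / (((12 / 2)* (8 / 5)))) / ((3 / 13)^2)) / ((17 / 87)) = 122525 / 816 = 150.15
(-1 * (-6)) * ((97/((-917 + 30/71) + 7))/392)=-20661/12657680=-0.00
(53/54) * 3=53/18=2.94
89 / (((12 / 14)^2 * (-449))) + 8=7.73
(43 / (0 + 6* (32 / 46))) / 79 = 0.13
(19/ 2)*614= 5833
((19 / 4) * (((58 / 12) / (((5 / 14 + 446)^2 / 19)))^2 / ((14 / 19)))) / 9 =37592786623 / 247034217652200162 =0.00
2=2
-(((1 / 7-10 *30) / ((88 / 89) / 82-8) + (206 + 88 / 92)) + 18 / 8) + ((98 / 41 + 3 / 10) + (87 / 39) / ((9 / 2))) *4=-2194883643077 / 9379789965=-234.00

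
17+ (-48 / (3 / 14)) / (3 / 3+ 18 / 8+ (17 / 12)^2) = -19387 / 757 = -25.61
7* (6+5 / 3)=161 / 3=53.67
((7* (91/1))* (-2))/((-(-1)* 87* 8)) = -637/348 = -1.83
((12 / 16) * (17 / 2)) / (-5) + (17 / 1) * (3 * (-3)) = -6171 / 40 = -154.28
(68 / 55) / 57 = 68 / 3135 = 0.02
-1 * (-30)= 30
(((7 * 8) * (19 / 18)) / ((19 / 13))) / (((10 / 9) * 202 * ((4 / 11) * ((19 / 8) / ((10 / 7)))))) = 572 / 1919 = 0.30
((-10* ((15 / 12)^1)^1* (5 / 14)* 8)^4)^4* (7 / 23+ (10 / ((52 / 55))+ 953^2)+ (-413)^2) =10728765395469963550567626953125000000000000000 / 1419520891472957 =7558018666662473032979790000000.00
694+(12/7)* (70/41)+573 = 52067/41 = 1269.93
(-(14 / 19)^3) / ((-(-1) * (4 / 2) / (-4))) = 5488 / 6859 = 0.80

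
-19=-19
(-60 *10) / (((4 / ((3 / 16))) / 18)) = -2025 / 4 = -506.25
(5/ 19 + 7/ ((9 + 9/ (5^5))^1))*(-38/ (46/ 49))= -27258455/ 647082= -42.13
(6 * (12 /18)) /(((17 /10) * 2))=20 /17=1.18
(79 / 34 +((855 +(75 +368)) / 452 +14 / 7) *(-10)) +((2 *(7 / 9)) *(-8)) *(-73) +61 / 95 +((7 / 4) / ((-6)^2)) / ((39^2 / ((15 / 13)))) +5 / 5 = 149597496403429 / 173206734480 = 863.69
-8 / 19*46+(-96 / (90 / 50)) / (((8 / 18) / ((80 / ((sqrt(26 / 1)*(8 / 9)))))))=-5400*sqrt(26) / 13 - 368 / 19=-2137.42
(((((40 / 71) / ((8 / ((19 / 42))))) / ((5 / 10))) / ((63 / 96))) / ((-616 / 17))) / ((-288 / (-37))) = -59755 / 173588184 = -0.00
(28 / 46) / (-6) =-7 / 69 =-0.10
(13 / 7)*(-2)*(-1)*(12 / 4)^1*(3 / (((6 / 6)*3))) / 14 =39 / 49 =0.80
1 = 1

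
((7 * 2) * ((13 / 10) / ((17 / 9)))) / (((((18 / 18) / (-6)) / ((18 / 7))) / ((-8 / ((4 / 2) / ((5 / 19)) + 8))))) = 1296 / 17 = 76.24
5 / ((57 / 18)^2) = 180 / 361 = 0.50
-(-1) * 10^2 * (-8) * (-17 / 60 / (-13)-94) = 2932120 / 39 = 75182.56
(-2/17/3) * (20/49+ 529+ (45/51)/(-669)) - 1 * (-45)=229632733/9473709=24.24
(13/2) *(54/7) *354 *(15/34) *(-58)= -54050490/119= -454205.80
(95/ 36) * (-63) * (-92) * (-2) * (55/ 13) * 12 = -20189400/ 13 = -1553030.77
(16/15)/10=8/75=0.11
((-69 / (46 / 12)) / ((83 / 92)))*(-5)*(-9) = -74520 / 83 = -897.83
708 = 708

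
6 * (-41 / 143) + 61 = 59.28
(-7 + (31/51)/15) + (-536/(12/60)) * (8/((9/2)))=-1216708/255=-4771.40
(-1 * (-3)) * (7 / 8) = 21 / 8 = 2.62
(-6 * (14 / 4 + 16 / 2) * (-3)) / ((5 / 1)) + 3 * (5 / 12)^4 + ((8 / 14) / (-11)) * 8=109305073 / 2661120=41.07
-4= -4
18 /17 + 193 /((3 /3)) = 3299 /17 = 194.06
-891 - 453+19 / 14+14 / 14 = -1341.64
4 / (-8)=-1 / 2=-0.50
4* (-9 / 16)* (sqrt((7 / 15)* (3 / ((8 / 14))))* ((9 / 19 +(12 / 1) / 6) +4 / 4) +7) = -63 / 4-2079* sqrt(5) / 380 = -27.98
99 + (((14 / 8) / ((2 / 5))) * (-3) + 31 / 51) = 35285 / 408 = 86.48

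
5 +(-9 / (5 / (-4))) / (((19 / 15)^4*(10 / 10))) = 1016105 / 130321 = 7.80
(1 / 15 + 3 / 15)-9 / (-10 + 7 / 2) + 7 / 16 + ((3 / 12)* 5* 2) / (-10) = 5737 / 3120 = 1.84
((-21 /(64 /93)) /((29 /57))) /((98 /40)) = -24.48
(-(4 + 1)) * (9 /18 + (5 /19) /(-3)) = -235 /114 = -2.06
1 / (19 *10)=1 / 190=0.01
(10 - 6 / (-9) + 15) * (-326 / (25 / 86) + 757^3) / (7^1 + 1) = 278353056751 / 200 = 1391765283.76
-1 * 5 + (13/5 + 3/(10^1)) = -21/10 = -2.10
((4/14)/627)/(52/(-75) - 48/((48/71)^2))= -800/185591791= -0.00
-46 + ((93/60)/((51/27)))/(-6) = -31373/680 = -46.14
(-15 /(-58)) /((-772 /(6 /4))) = -45 /89552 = -0.00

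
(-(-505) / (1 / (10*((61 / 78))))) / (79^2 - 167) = 154025 / 236886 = 0.65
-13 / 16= -0.81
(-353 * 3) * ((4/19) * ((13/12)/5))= -4589/95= -48.31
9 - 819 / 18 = -73 / 2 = -36.50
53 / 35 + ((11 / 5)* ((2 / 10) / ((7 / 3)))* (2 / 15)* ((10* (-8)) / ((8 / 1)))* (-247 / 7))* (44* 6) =2871007 / 1225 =2343.68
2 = 2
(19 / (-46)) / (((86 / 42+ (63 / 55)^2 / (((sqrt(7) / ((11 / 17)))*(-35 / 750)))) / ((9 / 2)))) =5399668197 / 61132102132+ 3426751251*sqrt(7) / 30566051066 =0.38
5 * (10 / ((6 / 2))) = 50 / 3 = 16.67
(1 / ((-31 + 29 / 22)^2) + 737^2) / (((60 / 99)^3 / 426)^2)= 2714152095559885277782881 / 1364508800000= 1989105600169.00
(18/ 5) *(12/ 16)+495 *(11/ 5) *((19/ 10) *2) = 41409/ 10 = 4140.90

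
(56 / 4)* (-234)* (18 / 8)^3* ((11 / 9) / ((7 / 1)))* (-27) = 2814669 / 16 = 175916.81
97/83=1.17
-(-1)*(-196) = -196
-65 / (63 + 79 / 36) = -2340 / 2347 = -1.00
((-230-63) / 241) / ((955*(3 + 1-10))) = 0.00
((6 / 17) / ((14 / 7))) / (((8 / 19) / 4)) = 57 / 34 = 1.68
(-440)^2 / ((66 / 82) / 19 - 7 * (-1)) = 75407200 / 2743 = 27490.78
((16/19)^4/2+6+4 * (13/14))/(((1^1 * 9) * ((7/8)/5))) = 363648160/57471561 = 6.33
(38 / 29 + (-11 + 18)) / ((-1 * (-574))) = 0.01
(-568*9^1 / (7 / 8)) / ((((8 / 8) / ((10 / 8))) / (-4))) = 204480 / 7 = 29211.43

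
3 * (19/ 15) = 19/ 5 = 3.80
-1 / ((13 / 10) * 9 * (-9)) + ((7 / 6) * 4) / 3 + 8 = 10072 / 1053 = 9.57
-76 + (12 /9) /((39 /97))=-72.68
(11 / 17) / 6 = 11 / 102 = 0.11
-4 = -4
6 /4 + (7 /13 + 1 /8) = 225 /104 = 2.16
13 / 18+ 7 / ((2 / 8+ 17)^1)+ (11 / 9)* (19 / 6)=3104 / 621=5.00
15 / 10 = 3 / 2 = 1.50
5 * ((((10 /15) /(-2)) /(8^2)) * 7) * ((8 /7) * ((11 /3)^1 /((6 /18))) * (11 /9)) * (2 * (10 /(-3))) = 3025 /162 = 18.67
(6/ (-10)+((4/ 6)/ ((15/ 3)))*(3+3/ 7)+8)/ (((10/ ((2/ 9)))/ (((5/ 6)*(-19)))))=-1045/ 378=-2.76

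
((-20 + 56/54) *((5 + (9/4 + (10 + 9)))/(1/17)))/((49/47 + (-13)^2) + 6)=-255680/5319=-48.07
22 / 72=11 / 36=0.31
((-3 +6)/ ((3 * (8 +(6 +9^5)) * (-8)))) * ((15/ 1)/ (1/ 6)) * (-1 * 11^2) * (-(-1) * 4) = 5445/ 59063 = 0.09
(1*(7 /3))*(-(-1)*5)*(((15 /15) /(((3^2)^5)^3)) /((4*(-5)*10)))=-7 /24706935851357880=-0.00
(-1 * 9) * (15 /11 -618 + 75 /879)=17884296 /3223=5548.96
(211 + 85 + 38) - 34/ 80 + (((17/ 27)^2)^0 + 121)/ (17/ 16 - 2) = 24413/ 120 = 203.44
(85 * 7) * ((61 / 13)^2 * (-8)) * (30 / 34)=-15628200 / 169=-92474.56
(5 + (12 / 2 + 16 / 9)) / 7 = 115 / 63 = 1.83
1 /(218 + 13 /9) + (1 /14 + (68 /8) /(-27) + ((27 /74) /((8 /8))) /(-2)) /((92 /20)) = -0.09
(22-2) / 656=0.03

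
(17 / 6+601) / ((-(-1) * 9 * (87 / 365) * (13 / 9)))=1322395 / 6786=194.87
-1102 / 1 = -1102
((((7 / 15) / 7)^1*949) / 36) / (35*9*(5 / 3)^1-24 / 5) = 949 / 280908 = 0.00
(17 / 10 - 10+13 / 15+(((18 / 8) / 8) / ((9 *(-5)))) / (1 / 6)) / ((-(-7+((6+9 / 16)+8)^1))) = 163 / 165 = 0.99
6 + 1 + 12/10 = 41/5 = 8.20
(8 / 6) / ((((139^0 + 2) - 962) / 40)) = -160 / 2877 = -0.06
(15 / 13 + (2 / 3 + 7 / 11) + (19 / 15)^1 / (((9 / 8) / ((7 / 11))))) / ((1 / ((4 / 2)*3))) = 122524 / 6435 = 19.04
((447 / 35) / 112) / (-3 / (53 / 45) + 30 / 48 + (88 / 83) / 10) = -655451 / 10439254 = -0.06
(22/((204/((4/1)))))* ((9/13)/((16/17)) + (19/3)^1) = 48521/15912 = 3.05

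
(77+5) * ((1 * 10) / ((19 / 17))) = 13940 / 19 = 733.68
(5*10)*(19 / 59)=950 / 59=16.10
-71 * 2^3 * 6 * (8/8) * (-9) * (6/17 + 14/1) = 7483968/17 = 440233.41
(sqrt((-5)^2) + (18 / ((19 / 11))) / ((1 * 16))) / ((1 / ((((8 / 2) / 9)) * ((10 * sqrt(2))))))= 4295 * sqrt(2) / 171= 35.52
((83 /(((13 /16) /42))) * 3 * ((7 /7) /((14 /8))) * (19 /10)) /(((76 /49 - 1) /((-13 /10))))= -2472736 /75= -32969.81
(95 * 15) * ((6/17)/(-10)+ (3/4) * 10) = 361665/34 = 10637.21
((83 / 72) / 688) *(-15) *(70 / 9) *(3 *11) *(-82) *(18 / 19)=6550775 / 13072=501.13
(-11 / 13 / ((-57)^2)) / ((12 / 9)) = -11 / 56316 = -0.00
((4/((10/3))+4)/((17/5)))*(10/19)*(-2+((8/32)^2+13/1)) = 8.90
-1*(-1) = 1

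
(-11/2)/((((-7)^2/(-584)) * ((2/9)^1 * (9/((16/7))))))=25696/343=74.92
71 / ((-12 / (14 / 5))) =-497 / 30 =-16.57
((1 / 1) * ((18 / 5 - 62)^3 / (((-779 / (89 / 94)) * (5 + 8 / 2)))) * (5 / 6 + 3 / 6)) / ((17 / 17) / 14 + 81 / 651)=1923349842176 / 10503354375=183.12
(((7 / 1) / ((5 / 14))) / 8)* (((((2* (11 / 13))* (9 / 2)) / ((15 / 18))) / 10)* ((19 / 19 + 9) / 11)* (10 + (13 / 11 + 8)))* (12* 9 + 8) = 16190874 / 3575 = 4528.92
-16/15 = -1.07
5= 5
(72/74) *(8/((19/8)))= 2304/703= 3.28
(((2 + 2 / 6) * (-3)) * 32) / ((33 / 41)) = -9184 / 33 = -278.30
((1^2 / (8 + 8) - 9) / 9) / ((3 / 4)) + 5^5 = 337357 / 108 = 3123.68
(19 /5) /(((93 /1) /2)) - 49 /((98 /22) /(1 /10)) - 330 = -307847 /930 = -331.02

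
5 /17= 0.29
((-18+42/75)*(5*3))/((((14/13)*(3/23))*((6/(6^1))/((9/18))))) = -32591/35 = -931.17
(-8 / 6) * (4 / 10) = -0.53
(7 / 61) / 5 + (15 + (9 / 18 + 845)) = 860.52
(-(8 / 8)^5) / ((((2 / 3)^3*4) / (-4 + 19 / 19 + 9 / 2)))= -1.27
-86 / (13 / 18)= -1548 / 13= -119.08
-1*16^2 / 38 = -128 / 19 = -6.74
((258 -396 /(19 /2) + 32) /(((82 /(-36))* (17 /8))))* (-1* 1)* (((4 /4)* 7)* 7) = 33290208 /13243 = 2513.80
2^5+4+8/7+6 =302/7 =43.14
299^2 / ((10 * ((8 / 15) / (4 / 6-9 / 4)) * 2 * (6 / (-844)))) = 358408609 / 192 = 1866711.51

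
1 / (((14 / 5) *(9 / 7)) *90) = 1 / 324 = 0.00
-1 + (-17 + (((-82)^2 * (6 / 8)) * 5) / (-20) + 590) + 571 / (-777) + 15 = -2096299 / 3108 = -674.48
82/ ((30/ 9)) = 123/ 5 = 24.60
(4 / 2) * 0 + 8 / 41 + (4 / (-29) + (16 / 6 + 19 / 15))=71171 / 17835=3.99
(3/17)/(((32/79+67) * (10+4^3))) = 79/2232950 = 0.00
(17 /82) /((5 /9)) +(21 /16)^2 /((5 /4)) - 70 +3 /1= -856063 /13120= -65.25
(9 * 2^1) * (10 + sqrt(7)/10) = 9 * sqrt(7)/5 + 180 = 184.76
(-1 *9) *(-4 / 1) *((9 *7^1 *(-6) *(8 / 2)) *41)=-2231712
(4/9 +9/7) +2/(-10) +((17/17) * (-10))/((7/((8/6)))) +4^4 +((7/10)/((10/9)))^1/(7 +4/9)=107935201/422100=255.71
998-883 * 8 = -6066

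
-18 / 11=-1.64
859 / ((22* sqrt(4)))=859 / 44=19.52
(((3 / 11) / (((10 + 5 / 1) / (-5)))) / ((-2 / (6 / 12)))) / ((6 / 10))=5 / 132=0.04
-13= -13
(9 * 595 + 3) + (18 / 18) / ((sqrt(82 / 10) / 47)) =47 * sqrt(205) / 41 + 5358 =5374.41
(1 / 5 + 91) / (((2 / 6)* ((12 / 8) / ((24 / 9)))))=2432 / 5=486.40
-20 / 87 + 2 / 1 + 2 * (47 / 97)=23116 / 8439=2.74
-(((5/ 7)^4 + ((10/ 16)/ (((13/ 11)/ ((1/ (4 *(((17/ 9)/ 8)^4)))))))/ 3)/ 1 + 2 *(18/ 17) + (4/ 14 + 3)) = -51731800686/ 2606940973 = -19.84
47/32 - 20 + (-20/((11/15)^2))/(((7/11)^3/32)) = -50891399/10976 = -4636.61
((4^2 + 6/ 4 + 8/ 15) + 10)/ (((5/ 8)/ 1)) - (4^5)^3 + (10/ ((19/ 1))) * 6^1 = -1530082030784/ 1425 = -1073741775.99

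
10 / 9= 1.11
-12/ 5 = -2.40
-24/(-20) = 6/5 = 1.20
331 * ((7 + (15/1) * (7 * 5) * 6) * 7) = 7314769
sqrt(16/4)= 2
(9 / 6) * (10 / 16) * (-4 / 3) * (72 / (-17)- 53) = 4865 / 68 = 71.54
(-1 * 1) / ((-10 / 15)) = 3 / 2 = 1.50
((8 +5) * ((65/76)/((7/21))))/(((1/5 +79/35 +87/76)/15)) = 102375/737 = 138.91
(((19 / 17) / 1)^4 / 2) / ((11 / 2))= 130321 / 918731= 0.14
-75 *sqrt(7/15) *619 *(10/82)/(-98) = 15475 *sqrt(105)/4018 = 39.47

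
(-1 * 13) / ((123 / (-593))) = 62.67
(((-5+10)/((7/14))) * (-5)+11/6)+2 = -277/6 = -46.17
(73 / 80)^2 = 5329 / 6400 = 0.83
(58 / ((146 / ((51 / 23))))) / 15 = 493 / 8395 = 0.06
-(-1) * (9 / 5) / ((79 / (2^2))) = 36 / 395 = 0.09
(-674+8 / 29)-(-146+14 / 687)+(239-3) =-5812426 / 19923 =-291.74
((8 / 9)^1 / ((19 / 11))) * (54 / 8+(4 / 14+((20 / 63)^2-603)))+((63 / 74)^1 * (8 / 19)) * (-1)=-7709383898 / 25111863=-307.00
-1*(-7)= 7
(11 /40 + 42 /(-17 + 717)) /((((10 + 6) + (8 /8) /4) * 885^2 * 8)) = 67 /20363850000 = 0.00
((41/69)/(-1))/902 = -1/1518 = -0.00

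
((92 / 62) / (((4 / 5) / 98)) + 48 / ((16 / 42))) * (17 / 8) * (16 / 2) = 162197 / 31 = 5232.16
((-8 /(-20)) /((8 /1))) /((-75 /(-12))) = 1 /125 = 0.01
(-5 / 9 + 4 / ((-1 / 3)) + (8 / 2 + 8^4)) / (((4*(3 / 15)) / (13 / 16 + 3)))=11220035 / 576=19479.23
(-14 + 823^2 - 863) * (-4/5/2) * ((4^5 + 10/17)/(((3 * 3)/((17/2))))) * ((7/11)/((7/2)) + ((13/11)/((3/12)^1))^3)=-27707768692.47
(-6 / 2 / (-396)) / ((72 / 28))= 7 / 2376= 0.00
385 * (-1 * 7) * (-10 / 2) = 13475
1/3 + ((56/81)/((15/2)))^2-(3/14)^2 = 85619299/289340100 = 0.30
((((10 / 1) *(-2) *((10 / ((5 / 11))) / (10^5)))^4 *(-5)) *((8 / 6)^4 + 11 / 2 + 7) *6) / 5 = -37144217 / 1054687500000000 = -0.00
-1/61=-0.02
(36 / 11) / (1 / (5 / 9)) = 20 / 11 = 1.82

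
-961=-961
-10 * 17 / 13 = -170 / 13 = -13.08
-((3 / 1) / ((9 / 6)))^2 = -4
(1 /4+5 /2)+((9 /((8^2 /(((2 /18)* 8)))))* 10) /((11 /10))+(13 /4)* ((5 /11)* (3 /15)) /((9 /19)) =893 /198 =4.51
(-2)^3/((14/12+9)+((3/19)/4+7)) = -1824/3923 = -0.46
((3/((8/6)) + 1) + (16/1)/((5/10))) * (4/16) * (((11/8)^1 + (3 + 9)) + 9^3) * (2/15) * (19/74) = 5303527/23680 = 223.97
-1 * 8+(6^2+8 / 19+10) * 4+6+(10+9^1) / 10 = 35261 / 190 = 185.58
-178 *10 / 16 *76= -8455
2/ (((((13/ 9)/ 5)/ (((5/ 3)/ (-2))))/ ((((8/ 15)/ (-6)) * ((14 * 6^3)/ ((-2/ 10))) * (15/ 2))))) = -756000/ 13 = -58153.85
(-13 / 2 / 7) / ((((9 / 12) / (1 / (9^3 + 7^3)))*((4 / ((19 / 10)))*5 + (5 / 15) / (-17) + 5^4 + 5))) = -4199 / 2328682552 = -0.00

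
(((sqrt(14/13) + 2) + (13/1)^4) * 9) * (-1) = -257067 - 9 * sqrt(182)/13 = -257076.34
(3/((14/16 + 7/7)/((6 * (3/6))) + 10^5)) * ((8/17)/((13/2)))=384/176801105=0.00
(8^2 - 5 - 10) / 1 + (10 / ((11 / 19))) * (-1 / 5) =501 / 11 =45.55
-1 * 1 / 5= -1 / 5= -0.20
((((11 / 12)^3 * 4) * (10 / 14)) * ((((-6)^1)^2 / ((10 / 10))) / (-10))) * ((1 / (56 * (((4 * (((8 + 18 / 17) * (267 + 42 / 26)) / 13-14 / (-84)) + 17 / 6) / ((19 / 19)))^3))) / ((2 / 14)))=-31563483893227 / 13565644688297642871000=-0.00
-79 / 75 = -1.05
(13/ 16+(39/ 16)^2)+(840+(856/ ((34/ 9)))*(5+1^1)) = 2206.28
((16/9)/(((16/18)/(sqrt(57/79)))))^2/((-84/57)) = -1083/553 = -1.96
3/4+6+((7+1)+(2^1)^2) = 75/4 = 18.75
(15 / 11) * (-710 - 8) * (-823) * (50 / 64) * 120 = 1661945625 / 22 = 75542982.95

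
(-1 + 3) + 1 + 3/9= 10/3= 3.33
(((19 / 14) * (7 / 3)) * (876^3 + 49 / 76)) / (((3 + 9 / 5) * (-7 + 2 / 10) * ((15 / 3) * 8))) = -255444123125 / 156672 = -1630438.90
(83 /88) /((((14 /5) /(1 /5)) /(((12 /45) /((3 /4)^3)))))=1328 /31185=0.04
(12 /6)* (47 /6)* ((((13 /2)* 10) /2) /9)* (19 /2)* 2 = 58045 /54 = 1074.91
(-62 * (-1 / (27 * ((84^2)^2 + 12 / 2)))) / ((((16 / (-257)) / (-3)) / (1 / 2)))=7967 / 7169348448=0.00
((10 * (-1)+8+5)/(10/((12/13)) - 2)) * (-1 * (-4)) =72/53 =1.36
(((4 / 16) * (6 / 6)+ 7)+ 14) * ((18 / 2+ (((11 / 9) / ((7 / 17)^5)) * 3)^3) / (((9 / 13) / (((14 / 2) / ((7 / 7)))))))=1052481072478699492244590 / 164808206702307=6386096260.24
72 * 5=360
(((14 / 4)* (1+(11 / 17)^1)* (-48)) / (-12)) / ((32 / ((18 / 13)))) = 441 / 442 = 1.00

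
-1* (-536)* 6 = 3216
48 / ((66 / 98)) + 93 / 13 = 11215 / 143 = 78.43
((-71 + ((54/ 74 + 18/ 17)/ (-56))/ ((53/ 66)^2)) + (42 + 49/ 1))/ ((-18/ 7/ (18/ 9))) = -493495955/ 31803498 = -15.52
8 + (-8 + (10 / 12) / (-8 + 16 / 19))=-95 / 816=-0.12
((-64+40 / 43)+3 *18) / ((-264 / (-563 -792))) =-88075 / 1892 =-46.55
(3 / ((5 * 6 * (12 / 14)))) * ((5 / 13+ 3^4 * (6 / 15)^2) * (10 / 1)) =30359 / 1950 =15.57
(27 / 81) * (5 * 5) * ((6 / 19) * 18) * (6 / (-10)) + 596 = 567.58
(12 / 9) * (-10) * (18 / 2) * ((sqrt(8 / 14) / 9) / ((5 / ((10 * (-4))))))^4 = -24.46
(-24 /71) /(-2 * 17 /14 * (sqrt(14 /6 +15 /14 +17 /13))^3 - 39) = 7465344554304 /511791296330501 - 4012274448 * sqrt(1404858) /511791296330501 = 0.01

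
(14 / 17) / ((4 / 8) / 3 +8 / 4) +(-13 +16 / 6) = -6599 / 663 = -9.95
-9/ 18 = -1/ 2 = -0.50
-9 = -9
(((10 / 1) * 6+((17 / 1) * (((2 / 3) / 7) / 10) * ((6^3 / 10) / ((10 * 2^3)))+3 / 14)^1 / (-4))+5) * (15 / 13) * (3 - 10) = -2727291 / 5200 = -524.48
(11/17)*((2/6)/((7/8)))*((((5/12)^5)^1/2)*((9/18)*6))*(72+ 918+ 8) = 4.63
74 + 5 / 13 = 74.38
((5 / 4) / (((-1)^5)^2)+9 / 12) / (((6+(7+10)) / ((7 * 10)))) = 140 / 23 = 6.09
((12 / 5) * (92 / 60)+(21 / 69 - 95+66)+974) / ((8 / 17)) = 4638161 / 2300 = 2016.59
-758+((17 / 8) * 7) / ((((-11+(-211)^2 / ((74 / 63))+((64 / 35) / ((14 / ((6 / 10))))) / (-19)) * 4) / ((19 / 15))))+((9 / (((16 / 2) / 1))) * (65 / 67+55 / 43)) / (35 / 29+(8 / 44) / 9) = -24035449375439390349707 / 31795538479823427504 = -755.94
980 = 980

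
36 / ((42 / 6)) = 5.14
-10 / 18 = -5 / 9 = -0.56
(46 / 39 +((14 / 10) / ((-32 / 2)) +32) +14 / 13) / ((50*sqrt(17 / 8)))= 0.47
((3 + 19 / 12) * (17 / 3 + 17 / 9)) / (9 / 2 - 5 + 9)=110 / 27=4.07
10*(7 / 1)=70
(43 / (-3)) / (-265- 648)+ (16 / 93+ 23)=1968848 / 84909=23.19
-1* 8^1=-8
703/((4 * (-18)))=-703/72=-9.76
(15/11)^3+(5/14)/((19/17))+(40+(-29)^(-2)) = 12760615771/297752686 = 42.86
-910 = -910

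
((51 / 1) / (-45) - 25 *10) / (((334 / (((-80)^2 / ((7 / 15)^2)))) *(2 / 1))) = -90408000 / 8183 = -11048.27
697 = 697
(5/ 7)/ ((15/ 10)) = 0.48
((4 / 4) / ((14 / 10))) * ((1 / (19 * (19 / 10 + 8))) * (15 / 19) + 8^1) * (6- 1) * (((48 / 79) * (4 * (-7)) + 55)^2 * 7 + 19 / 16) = 171771834910025 / 594792264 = 288792.99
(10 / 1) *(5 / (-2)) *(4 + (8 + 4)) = -400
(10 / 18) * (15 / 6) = 25 / 18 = 1.39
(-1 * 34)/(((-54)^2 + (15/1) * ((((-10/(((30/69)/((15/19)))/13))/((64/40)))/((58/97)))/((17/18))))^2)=-190923739264/5646320013716001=-0.00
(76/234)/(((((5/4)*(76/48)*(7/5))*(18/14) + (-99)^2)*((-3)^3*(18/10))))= -3040/4460056263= -0.00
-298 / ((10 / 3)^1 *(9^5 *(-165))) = 149 / 16238475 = 0.00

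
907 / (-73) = -907 / 73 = -12.42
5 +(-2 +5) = 8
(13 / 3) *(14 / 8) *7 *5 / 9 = 3185 / 108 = 29.49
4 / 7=0.57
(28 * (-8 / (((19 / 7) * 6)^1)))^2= 614656 / 3249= 189.18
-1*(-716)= 716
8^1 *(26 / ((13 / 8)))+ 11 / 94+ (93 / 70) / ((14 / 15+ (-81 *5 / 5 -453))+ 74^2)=6250426457 / 48786752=128.12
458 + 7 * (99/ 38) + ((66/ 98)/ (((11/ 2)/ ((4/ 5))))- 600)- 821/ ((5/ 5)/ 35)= -268674173/ 9310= -28858.67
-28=-28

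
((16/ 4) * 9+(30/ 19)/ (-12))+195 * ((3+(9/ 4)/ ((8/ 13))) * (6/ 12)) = 684.85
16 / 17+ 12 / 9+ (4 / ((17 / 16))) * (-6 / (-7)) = 1964 / 357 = 5.50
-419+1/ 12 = -5027/ 12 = -418.92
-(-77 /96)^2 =-5929 /9216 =-0.64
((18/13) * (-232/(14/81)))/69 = -56376/2093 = -26.94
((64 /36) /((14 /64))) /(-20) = -0.41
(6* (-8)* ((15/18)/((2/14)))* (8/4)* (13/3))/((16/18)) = -2730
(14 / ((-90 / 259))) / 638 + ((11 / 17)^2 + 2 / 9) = 4793773 / 8297190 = 0.58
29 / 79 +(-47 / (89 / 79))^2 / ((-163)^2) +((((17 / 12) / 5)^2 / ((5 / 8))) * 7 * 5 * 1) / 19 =95127811372633 / 142150511947050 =0.67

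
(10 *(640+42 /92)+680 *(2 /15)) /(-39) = -166.54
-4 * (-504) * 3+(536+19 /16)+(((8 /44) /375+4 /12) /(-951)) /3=45925096809 /6974000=6585.19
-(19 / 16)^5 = -2476099 / 1048576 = -2.36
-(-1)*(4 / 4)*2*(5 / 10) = 1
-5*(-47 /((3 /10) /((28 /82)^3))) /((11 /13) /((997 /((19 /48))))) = 1337243398400 /14404489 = 92835.18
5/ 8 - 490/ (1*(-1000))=223/ 200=1.12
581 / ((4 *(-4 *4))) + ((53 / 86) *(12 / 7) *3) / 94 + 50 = 37081521 / 905408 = 40.96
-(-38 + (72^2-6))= -5140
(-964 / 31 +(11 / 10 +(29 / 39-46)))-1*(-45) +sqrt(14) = -365761 / 12090 +sqrt(14) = -26.51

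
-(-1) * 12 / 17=12 / 17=0.71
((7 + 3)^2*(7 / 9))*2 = 1400 / 9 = 155.56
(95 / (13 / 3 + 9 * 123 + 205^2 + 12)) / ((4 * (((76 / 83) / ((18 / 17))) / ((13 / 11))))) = 29133 / 38729944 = 0.00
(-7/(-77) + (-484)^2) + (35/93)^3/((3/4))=6218044261507/26543781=234256.16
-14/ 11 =-1.27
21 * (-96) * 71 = -143136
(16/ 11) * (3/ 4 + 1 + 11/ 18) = 340/ 99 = 3.43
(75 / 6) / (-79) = -25 / 158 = -0.16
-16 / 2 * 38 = -304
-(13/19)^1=-0.68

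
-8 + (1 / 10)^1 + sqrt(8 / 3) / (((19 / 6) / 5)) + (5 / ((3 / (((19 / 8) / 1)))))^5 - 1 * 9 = 957.44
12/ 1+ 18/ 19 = 246/ 19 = 12.95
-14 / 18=-7 / 9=-0.78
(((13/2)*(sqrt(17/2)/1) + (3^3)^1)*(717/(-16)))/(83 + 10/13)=-24.58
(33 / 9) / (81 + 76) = 11 / 471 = 0.02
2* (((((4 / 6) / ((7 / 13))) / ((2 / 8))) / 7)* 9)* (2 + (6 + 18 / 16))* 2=11388 / 49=232.41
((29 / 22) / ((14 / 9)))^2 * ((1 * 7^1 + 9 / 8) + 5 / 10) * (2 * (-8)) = -4700349 / 47432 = -99.10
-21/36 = -7/12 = -0.58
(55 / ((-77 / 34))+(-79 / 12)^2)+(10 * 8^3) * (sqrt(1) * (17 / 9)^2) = 165897023 / 9072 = 18286.71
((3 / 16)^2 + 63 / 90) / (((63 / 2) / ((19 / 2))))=17879 / 80640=0.22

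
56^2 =3136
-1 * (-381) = 381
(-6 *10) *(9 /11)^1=-540 /11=-49.09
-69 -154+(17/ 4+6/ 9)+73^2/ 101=-200369/ 1212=-165.32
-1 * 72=-72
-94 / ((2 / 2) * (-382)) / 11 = 47 / 2101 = 0.02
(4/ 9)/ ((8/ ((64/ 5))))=32/ 45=0.71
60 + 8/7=428/7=61.14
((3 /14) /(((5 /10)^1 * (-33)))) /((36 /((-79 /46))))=79 /127512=0.00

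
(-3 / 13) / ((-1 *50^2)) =3 / 32500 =0.00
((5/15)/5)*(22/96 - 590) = -28309/720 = -39.32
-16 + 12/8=-14.50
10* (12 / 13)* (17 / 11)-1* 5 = 1325 / 143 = 9.27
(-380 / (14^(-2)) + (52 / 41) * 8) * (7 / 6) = -86881.50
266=266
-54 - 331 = -385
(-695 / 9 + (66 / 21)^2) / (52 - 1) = -1747 / 1323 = -1.32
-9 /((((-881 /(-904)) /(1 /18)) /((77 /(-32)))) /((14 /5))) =60907 /17620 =3.46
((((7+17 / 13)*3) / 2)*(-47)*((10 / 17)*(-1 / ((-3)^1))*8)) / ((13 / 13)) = -203040 / 221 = -918.73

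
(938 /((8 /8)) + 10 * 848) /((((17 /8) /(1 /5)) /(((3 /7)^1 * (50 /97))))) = 132960 /679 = 195.82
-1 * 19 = -19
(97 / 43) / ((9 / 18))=194 / 43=4.51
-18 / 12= -3 / 2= -1.50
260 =260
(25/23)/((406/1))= 25/9338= 0.00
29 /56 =0.52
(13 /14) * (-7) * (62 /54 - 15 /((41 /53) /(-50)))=-13968773 /2214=-6309.29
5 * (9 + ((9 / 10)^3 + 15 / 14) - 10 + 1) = 12603 / 1400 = 9.00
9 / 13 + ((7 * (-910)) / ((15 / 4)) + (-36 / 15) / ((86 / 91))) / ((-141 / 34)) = 485815381 / 1182285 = 410.91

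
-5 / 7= -0.71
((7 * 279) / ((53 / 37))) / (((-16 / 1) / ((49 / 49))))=-72261 / 848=-85.21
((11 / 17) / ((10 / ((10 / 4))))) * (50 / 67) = 275 / 2278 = 0.12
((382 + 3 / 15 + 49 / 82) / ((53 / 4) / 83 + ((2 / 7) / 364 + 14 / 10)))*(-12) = -199150676088 / 67650943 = -2943.80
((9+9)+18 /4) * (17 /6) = 255 /4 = 63.75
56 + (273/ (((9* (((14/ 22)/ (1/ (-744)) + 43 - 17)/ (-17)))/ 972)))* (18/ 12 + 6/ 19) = 4248979/ 2033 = 2090.00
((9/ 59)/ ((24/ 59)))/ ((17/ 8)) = 3/ 17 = 0.18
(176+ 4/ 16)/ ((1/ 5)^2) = 17625/ 4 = 4406.25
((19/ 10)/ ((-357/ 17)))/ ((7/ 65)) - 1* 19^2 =-106381/ 294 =-361.84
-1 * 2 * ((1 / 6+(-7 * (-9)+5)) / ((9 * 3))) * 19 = -7771 / 81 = -95.94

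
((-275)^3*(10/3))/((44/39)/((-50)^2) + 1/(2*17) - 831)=57451367187500/688666501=83424.08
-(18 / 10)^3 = -729 / 125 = -5.83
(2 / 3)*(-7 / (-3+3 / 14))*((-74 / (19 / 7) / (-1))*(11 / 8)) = 139601 / 2223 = 62.80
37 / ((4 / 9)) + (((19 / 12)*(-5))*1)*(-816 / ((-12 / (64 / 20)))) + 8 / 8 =-19661 / 12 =-1638.42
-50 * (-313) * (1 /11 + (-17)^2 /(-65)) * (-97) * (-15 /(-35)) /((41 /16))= 45381193920 /41041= 1105752.64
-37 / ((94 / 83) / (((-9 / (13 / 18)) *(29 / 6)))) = 2404593 / 1222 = 1967.75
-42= -42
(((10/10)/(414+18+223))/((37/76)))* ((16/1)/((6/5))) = 608/14541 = 0.04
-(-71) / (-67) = -71 / 67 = -1.06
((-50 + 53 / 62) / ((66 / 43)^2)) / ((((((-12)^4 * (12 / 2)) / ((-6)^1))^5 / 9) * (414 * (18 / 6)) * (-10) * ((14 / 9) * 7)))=-512173 / 1414407169360811348906968350720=-0.00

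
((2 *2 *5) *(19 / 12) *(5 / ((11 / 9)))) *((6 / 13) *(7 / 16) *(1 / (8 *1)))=29925 / 9152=3.27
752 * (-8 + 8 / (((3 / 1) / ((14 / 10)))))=-48128 / 15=-3208.53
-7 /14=-1 /2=-0.50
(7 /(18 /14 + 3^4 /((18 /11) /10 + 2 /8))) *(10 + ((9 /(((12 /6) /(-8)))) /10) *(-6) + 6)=119756 /89685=1.34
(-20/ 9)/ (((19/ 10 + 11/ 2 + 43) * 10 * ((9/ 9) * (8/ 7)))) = -5/ 1296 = -0.00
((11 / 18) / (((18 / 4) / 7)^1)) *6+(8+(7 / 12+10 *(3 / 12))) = 1813 / 108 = 16.79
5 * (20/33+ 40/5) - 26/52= 2807/66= 42.53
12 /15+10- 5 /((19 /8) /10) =-974 /95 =-10.25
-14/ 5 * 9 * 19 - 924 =-7014/ 5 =-1402.80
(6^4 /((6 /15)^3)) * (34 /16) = 172125 /4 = 43031.25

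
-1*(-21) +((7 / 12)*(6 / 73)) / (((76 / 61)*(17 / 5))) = 3963407 / 188632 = 21.01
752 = 752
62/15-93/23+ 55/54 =6883/6210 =1.11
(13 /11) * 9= 117 /11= 10.64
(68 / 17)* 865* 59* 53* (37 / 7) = 57188362.86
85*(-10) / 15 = -170 / 3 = -56.67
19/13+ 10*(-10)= -1281/13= -98.54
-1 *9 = -9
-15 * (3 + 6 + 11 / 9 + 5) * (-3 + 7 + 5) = -2055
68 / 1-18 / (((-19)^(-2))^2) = -2345710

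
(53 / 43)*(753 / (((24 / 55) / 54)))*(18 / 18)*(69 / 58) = 136637.12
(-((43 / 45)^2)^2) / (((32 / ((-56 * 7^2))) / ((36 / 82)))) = 1172648743 / 37361250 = 31.39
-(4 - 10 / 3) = -2 / 3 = -0.67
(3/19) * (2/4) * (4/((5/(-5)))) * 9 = -54/19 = -2.84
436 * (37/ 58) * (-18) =-145188/ 29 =-5006.48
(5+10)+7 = 22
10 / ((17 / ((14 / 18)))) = 70 / 153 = 0.46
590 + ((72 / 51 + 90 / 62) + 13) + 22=627.86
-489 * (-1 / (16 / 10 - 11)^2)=12225 / 2209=5.53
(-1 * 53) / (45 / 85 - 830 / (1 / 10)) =901 / 141091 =0.01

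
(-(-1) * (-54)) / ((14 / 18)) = -486 / 7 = -69.43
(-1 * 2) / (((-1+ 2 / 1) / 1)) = -2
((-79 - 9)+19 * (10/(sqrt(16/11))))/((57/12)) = -352/19+10 * sqrt(11) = 14.64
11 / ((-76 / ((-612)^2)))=-1029996 / 19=-54210.32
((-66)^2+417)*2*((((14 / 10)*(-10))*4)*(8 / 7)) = -610944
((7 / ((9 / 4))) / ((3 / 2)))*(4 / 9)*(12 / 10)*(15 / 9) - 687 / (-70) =198301 / 17010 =11.66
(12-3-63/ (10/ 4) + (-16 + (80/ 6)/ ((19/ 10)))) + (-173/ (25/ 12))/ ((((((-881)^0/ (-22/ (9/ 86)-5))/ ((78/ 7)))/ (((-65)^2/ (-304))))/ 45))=-496946505953/ 3990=-124547996.48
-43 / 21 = -2.05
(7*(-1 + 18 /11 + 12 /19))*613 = 1137115 /209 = 5440.74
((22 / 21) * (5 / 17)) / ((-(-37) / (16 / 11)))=160 / 13209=0.01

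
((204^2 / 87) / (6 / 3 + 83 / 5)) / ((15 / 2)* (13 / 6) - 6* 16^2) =-92480 / 5465021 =-0.02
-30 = -30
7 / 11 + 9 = 106 / 11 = 9.64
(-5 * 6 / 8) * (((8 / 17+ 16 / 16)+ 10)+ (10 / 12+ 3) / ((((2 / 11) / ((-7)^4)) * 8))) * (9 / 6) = -155181315 / 4352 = -35657.47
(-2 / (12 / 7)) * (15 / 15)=-7 / 6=-1.17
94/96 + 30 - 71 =-1921/48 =-40.02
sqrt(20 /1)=2*sqrt(5)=4.47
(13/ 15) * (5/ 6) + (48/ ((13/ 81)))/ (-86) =-27725/ 10062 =-2.76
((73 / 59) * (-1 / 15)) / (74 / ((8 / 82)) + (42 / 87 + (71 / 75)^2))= -0.00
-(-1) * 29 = 29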